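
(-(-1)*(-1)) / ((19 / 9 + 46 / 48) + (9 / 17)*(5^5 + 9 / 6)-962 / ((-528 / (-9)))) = -1683 / 2763280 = -0.00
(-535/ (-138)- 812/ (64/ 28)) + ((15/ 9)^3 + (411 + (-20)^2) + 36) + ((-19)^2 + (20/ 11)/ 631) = 14849354381/ 17241444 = 861.26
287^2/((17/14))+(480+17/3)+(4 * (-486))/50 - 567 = 86334178/1275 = 67713.08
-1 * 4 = -4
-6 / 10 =-3 / 5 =-0.60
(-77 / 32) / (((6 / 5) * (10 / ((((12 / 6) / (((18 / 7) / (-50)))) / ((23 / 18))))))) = 13475 / 2208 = 6.10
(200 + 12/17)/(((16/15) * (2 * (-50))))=-2559/1360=-1.88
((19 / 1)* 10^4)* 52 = 9880000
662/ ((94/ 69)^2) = 1575891/ 4418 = 356.70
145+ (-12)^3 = -1583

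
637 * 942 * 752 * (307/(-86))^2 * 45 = 478450980713160/1849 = 258762023100.68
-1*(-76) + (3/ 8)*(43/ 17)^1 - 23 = 7337/ 136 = 53.95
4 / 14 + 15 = 107 / 7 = 15.29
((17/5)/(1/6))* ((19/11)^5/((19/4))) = 53170968/805255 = 66.03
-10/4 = -5/2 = -2.50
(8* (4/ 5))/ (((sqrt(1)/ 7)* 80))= 14/ 25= 0.56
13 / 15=0.87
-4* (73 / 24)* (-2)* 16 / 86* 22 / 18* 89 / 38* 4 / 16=3.24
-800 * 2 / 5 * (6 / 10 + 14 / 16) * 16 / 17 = -7552 / 17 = -444.24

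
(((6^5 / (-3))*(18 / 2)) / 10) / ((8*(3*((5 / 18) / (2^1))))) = -17496 / 25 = -699.84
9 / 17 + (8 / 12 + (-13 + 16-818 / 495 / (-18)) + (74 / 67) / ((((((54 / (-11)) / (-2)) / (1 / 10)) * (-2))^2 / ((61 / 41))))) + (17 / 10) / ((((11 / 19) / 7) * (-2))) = -448529223611 / 74895856200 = -5.99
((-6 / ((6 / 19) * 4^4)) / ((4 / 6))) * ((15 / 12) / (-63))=95 / 43008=0.00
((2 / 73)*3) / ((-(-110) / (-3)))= -9 / 4015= -0.00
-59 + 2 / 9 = -529 / 9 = -58.78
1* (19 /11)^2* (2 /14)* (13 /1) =4693 /847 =5.54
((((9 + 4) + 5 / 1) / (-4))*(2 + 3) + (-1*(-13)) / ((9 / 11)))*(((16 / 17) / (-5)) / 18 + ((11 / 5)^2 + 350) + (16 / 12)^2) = -9548161 / 4050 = -2357.57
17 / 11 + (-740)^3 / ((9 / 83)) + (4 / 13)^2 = -62524847500559 / 16731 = -3737065776.14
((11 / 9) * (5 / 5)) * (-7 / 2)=-77 / 18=-4.28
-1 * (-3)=3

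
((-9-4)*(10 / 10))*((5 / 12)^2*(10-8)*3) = -325 / 24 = -13.54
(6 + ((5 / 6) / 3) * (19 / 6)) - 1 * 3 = 419 / 108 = 3.88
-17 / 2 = -8.50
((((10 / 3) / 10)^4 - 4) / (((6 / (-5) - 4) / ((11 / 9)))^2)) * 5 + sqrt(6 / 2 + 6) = 8420333 / 4435236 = 1.90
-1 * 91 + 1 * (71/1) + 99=79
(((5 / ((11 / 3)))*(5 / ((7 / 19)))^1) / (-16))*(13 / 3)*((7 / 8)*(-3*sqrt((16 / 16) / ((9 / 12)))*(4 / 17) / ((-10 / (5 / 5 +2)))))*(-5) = 18525*sqrt(3) / 5984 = 5.36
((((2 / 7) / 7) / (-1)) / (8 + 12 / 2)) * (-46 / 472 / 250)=23 / 20237000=0.00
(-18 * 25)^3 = -91125000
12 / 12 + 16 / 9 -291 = -2594 / 9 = -288.22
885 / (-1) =-885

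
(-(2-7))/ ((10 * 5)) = 1/ 10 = 0.10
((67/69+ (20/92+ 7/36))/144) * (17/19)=19465/2265408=0.01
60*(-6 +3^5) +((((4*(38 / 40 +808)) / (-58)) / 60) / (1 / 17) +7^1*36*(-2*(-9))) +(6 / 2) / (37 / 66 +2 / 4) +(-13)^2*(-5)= 726659673 / 40600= 17898.02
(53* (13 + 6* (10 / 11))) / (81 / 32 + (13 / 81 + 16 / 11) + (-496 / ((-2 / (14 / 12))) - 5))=3.39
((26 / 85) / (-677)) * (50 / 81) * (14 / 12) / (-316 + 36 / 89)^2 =-3604055 / 1103203169540064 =-0.00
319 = 319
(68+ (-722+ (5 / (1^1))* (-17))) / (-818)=739 / 818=0.90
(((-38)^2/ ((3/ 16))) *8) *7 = 431274.67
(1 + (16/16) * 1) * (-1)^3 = -2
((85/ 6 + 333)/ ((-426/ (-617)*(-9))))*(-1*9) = 1285211/ 2556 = 502.82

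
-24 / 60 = -2 / 5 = -0.40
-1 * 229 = -229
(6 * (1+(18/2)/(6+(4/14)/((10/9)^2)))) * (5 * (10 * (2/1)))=1066200/727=1466.57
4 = 4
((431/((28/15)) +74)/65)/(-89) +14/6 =1108249/485940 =2.28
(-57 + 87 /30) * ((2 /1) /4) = -541 /20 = -27.05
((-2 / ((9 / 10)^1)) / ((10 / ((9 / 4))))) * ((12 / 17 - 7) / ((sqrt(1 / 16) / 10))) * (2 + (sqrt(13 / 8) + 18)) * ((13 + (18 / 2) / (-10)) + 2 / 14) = 91699 * sqrt(26) / 238 + 3667960 / 119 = 32787.79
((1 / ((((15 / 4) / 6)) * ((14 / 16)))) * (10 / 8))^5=1048576 / 16807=62.39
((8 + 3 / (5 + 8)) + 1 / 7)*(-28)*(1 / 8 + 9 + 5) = -43053 / 13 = -3311.77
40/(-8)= -5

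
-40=-40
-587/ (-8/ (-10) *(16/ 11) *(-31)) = 32285/ 1984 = 16.27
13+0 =13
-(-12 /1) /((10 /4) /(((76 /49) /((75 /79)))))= 48032 /6125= 7.84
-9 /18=-1 /2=-0.50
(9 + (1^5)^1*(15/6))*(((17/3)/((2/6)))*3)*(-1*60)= -35190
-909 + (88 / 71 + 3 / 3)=-64380 / 71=-906.76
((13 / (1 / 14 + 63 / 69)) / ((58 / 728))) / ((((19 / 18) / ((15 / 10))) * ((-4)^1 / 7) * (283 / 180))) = -12959102520 / 49430761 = -262.17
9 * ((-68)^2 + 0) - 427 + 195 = 41384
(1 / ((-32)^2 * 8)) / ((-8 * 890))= -1 / 58327040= -0.00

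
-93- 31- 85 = -209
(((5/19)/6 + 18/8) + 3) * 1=1207/228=5.29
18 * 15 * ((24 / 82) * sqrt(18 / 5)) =1944 * sqrt(10) / 41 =149.94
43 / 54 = 0.80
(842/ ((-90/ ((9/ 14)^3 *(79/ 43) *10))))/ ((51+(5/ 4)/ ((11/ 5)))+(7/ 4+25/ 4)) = -0.77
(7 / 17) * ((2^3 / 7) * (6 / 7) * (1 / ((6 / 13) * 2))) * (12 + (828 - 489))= 18252 / 119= 153.38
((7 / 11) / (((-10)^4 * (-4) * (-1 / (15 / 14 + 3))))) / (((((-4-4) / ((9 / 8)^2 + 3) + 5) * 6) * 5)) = 5187 / 7506400000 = 0.00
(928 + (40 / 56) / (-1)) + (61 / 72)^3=2424341635 / 2612736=927.89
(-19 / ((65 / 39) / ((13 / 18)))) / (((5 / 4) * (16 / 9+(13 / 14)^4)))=-56932512 / 21792625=-2.61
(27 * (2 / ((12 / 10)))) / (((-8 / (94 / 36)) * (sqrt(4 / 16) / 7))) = -1645 / 8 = -205.62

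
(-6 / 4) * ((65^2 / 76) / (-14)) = 12675 / 2128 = 5.96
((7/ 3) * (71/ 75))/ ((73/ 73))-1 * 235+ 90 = -32128/ 225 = -142.79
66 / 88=3 / 4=0.75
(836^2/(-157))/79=-698896/12403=-56.35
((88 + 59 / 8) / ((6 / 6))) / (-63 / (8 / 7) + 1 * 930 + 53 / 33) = 25179 / 231391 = 0.11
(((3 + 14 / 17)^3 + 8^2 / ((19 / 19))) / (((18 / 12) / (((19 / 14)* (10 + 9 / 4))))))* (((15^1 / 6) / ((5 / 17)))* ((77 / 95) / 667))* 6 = 317501723 / 3855260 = 82.36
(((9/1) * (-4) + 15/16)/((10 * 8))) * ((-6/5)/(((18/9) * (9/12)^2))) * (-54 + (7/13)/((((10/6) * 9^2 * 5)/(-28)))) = -44323301/1755000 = -25.26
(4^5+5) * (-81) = -83349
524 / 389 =1.35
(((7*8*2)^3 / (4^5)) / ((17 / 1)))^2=1882384 / 289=6513.44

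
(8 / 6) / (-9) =-4 / 27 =-0.15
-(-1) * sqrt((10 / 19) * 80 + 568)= 6 * sqrt(6118) / 19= 24.70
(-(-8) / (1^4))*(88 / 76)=176 / 19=9.26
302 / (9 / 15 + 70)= 1510 / 353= 4.28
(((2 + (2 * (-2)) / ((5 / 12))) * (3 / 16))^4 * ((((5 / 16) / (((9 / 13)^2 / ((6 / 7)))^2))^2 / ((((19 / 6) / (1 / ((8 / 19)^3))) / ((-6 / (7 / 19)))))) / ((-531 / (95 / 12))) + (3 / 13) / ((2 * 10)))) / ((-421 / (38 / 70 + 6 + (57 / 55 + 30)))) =-411722098199062588140117917 / 1078101384576743374848000000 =-0.38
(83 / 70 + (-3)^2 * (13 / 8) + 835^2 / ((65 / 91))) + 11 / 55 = 976131.01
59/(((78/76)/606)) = 452884/13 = 34837.23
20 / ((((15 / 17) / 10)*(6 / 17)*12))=1445 / 27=53.52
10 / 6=5 / 3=1.67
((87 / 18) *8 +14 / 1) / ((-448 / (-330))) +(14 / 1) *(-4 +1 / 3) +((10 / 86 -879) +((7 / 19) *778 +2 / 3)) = -604.12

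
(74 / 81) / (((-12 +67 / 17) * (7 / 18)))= -2516 / 8631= -0.29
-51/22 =-2.32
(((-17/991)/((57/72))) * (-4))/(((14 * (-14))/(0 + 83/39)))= -11288/11994073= -0.00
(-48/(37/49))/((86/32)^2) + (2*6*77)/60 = 2257241/342065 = 6.60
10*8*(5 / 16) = 25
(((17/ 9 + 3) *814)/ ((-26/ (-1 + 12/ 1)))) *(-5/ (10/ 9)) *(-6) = -590964/ 13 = -45458.77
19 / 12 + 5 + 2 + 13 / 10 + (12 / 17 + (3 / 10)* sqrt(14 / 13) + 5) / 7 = 10.74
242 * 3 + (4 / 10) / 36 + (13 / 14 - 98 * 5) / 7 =1446797 / 2205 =656.14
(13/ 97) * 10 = 130/ 97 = 1.34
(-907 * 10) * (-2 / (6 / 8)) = 72560 / 3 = 24186.67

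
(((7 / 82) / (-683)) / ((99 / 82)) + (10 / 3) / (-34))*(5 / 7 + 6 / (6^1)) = -451256 / 2682141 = -0.17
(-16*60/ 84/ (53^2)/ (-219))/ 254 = 40/ 546887019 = 0.00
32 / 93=0.34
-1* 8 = -8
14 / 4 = 7 / 2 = 3.50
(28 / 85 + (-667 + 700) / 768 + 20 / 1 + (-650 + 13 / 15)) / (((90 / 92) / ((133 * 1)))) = -25111646077 / 293760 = -85483.54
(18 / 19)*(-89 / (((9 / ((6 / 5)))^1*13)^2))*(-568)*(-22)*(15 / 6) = -4448576 / 16055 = -277.08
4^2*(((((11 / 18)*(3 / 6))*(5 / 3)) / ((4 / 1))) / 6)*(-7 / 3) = -385 / 486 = -0.79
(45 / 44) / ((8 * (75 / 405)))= 243 / 352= 0.69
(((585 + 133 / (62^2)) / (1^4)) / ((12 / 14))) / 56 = 2248873 / 184512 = 12.19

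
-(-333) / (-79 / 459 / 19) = -2904093 / 79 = -36760.67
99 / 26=3.81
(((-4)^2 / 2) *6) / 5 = 48 / 5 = 9.60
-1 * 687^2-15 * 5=-472044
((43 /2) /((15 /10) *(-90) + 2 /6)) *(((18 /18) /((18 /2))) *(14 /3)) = -301 /3636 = -0.08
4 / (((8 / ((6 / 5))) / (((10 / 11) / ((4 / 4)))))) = 6 / 11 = 0.55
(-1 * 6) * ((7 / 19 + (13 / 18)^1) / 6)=-373 / 342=-1.09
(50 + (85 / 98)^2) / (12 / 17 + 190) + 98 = 3059630689 / 31136168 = 98.27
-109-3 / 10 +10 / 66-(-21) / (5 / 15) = -15229 / 330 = -46.15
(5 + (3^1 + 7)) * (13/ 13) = 15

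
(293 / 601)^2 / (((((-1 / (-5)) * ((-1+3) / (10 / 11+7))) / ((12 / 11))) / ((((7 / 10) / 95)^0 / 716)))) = 0.01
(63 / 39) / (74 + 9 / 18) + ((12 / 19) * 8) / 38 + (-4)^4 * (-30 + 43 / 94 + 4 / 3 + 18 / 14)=-4756809975506 / 690166659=-6892.26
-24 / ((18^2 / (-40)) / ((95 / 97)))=7600 / 2619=2.90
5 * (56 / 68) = 70 / 17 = 4.12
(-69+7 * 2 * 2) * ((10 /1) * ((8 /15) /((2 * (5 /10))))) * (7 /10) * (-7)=16072 /15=1071.47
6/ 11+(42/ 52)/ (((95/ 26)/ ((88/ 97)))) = 75618/ 101365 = 0.75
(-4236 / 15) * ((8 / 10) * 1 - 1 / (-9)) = -57892 / 225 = -257.30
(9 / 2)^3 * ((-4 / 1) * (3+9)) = -4374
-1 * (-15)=15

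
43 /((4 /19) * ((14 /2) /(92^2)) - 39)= -1.10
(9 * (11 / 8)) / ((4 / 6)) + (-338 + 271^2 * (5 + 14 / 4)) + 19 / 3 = 29948899 / 48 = 623935.40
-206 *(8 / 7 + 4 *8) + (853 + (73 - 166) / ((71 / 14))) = -2978405 / 497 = -5992.77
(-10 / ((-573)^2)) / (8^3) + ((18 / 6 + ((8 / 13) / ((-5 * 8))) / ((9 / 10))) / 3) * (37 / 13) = 120596260633 / 42614477568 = 2.83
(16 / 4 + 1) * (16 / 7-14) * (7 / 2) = -205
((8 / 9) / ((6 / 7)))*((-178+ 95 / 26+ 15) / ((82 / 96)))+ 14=-286958 / 1599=-179.46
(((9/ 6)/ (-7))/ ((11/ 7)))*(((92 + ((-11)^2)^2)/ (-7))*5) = 220995/ 154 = 1435.03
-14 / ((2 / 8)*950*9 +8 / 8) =-4 / 611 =-0.01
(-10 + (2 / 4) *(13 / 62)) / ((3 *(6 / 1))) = -409 / 744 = -0.55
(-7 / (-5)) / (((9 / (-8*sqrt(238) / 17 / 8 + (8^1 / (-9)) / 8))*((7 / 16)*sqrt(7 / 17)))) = -16*sqrt(2) / 45-16*sqrt(119) / 2835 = -0.56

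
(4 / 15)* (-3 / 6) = -0.13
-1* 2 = -2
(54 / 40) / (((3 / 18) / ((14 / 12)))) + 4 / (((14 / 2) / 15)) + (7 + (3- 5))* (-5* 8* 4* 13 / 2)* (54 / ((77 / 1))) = -798321 / 220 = -3628.73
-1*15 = -15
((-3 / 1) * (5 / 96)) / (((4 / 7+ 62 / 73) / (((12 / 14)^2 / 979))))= -0.00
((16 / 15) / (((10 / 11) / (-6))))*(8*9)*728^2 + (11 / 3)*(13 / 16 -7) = -107455325043 / 400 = -268638312.61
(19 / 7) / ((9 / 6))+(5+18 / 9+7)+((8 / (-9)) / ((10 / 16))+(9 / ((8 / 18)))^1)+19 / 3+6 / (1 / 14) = 124.97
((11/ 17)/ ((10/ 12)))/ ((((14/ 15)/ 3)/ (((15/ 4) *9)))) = 40095/ 476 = 84.23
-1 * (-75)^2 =-5625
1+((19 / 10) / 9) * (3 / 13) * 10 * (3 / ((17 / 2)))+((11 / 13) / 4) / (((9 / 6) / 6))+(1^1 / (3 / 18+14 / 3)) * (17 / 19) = 268288 / 121771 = 2.20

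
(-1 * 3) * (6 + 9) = -45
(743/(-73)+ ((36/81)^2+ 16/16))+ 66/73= -47756/5913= -8.08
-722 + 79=-643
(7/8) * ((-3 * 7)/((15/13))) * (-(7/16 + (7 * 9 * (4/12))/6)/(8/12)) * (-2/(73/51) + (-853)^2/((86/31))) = 39647109913047/1607168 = 24668926.90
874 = 874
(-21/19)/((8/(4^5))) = -2688/19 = -141.47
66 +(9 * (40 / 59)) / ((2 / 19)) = 7314 / 59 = 123.97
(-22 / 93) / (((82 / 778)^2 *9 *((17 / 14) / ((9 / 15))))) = -46606868 / 39864915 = -1.17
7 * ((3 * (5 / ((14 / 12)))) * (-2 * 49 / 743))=-8820 / 743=-11.87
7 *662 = 4634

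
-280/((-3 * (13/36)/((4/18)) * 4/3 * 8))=70/13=5.38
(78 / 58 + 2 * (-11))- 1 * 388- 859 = -36762 / 29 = -1267.66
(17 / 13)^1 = 17 / 13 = 1.31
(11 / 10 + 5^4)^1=6261 / 10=626.10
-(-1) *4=4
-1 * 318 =-318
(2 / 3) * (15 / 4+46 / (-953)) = 14111 / 5718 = 2.47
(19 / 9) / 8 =19 / 72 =0.26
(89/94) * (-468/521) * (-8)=166608/24487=6.80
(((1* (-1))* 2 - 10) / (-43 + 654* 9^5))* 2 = -24 / 38618003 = -0.00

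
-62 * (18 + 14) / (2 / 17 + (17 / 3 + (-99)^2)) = -50592 / 250073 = -0.20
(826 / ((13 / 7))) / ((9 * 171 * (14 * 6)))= 413 / 120042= 0.00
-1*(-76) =76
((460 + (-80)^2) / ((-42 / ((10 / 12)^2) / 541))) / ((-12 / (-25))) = -82840625 / 648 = -127840.47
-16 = -16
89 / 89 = 1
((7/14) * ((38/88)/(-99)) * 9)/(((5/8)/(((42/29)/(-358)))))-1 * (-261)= 261.00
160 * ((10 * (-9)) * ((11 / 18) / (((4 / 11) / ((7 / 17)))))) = -169400 / 17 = -9964.71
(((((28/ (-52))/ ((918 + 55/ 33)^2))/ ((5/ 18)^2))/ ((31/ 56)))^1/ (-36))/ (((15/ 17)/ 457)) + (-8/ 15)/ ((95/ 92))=-11284333661768/ 21857139081375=-0.52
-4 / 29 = -0.14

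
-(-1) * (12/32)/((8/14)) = 0.66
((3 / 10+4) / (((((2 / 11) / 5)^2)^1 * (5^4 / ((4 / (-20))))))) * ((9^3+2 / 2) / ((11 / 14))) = -241703 / 250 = -966.81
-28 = -28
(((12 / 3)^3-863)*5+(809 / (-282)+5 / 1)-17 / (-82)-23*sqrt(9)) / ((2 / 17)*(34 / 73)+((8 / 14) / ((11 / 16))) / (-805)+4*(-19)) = 106246873480825 / 1986637828872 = 53.48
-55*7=-385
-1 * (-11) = 11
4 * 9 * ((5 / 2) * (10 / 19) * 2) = 1800 / 19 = 94.74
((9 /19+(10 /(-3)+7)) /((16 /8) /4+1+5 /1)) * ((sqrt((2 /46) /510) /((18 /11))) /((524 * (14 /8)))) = 1298 * sqrt(11730) /35867249145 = 0.00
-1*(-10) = 10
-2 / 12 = -1 / 6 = -0.17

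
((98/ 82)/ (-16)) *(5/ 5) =-49/ 656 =-0.07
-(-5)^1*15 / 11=6.82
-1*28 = -28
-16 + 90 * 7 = 614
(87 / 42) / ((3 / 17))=493 / 42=11.74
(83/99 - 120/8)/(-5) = 1402/495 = 2.83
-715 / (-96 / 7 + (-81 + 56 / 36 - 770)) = 3465 / 4183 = 0.83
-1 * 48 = -48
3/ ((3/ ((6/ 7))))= 6/ 7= 0.86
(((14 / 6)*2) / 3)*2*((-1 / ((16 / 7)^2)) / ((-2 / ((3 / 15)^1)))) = 343 / 5760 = 0.06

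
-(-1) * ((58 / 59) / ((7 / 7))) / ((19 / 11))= 638 / 1121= 0.57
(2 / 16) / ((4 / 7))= 7 / 32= 0.22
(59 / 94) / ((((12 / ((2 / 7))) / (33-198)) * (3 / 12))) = -3245 / 329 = -9.86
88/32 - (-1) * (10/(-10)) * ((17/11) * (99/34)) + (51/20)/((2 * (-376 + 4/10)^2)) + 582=580.25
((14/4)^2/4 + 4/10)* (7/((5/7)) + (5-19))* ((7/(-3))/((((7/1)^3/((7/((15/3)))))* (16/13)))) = 3601/32000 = 0.11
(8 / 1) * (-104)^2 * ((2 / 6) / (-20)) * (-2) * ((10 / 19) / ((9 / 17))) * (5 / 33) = 434.45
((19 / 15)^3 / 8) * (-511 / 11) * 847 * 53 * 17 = -243162846773 / 27000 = -9006031.36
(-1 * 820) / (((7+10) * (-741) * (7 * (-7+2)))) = -164 / 88179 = -0.00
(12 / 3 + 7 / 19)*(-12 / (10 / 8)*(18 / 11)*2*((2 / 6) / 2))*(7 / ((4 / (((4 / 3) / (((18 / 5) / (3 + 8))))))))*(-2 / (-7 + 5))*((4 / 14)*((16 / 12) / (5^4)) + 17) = -296320624 / 106875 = -2772.59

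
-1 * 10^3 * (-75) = 75000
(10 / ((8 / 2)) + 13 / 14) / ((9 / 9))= 3.43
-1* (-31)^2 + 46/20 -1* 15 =-9737/10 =-973.70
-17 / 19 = -0.89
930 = 930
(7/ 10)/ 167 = 7/ 1670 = 0.00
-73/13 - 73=-1022/13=-78.62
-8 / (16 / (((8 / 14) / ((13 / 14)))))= -4 / 13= -0.31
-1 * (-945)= 945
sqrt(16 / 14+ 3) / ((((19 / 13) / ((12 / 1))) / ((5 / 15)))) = 5.57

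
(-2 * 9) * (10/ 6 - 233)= 4164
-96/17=-5.65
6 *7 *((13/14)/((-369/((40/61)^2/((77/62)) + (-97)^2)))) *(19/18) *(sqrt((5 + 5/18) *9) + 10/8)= -665896600291 *sqrt(190)/1268697276 - 3329483001455/2537394552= -8546.95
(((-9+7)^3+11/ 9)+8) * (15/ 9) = 55/ 27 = 2.04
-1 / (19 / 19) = -1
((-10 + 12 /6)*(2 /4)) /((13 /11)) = -44 /13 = -3.38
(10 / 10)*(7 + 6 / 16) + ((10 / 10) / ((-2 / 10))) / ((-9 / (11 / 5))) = 619 / 72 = 8.60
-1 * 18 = -18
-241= -241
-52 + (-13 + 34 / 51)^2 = 901 / 9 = 100.11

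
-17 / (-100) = 17 / 100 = 0.17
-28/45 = -0.62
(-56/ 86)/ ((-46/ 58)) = 812/ 989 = 0.82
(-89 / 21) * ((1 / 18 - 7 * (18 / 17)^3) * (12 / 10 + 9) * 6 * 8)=17126.46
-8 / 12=-0.67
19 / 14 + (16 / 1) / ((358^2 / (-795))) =564259 / 448574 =1.26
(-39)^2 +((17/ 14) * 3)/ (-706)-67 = 14371285/ 9884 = 1453.99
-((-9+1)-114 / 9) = 62 / 3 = 20.67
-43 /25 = -1.72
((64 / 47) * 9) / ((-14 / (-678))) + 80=221584 / 329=673.51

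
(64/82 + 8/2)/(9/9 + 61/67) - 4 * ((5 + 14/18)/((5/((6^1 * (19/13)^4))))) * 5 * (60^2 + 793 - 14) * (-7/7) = 23959268505709/8647392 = 2770693.00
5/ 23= 0.22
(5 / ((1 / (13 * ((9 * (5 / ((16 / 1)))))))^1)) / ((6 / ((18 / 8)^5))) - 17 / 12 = 172579061 / 98304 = 1755.56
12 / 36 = 1 / 3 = 0.33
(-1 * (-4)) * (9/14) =18/7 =2.57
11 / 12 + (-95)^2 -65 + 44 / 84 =752761 / 84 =8961.44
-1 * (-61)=61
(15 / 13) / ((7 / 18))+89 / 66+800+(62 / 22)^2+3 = 53860813 / 66066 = 815.26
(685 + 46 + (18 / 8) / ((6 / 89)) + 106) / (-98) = -6963 / 784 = -8.88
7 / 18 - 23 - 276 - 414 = -12827 / 18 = -712.61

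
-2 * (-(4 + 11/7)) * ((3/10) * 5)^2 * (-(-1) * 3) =1053/14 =75.21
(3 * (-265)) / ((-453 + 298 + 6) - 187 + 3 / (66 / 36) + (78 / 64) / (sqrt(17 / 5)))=13339040 * sqrt(85) / 26165444763 + 62212536320 / 26165444763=2.38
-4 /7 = -0.57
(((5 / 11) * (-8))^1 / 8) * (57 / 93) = -95 / 341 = -0.28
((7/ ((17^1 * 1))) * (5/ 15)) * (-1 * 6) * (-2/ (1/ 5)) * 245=34300/ 17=2017.65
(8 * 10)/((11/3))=21.82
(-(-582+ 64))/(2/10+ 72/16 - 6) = -5180/13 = -398.46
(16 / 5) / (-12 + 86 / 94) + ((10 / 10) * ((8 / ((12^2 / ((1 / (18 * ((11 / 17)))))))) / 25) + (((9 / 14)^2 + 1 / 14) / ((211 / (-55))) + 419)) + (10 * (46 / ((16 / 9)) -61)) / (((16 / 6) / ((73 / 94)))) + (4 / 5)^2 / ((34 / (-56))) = 1934195810102502481 / 6135652073073600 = 315.24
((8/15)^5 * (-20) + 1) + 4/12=71428/151875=0.47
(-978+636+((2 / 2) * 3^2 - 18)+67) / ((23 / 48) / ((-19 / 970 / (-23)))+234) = -129504 / 363269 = -0.36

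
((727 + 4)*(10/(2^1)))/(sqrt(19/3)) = 3655*sqrt(57)/19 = 1452.35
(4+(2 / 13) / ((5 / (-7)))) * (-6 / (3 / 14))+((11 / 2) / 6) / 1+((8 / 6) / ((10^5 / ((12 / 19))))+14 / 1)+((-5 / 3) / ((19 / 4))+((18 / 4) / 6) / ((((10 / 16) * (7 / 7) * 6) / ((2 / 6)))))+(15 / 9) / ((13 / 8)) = -278835599 / 3087500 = -90.31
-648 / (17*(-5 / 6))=3888 / 85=45.74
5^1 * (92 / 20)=23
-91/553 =-13/79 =-0.16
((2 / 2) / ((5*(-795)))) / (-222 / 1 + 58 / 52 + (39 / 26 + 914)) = -13 / 35894250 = -0.00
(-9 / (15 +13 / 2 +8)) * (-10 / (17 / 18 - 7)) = -3240 / 6431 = -0.50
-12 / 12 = -1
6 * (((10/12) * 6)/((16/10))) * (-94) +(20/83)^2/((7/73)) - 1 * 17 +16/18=-1543333745/868014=-1778.01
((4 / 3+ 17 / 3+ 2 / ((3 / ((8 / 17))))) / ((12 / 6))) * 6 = 373 / 17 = 21.94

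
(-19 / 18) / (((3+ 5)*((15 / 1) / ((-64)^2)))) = -4864 / 135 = -36.03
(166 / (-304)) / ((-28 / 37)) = 3071 / 4256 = 0.72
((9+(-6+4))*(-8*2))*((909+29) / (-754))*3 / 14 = 11256 / 377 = 29.86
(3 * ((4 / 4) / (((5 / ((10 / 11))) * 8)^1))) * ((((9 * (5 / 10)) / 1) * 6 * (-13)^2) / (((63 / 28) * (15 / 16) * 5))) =8112 / 275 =29.50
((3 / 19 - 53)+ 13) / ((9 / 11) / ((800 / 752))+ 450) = -416350 / 4710537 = -0.09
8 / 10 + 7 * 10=354 / 5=70.80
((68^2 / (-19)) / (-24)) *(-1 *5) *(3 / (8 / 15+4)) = -1275 / 38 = -33.55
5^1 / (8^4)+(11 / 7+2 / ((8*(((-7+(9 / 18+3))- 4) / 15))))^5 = 97284035 / 68841472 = 1.41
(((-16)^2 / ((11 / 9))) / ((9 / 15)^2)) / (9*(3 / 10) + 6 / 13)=832000 / 4521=184.03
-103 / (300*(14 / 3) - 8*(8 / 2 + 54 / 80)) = -515 / 6813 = -0.08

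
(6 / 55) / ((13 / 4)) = 0.03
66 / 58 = 33 / 29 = 1.14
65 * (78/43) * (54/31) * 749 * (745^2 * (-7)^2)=5576891077894500/1333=4183714236980.12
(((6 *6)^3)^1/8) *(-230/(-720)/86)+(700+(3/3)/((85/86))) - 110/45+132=56068219/65790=852.23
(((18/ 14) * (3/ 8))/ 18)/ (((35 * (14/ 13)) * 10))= 39/ 548800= 0.00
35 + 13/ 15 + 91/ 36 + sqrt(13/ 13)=7091/ 180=39.39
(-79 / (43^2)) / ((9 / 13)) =-1027 / 16641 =-0.06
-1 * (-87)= 87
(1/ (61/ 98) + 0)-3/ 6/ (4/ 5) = 479/ 488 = 0.98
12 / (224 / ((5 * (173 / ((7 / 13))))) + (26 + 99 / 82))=11065080 / 25216171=0.44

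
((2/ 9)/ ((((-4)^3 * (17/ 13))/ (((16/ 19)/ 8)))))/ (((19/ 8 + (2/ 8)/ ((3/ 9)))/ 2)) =-13/ 72675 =-0.00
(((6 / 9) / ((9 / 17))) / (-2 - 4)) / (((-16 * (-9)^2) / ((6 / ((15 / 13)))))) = 221 / 262440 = 0.00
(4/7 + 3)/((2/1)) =1.79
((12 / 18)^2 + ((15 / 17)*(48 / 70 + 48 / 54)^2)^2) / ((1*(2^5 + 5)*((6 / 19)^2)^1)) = 5969529677329 / 4211160299325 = 1.42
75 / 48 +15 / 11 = 515 / 176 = 2.93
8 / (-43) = -8 / 43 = -0.19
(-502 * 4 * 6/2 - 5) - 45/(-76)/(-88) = -40321997/6688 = -6029.01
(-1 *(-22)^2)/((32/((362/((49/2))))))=-21901/98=-223.48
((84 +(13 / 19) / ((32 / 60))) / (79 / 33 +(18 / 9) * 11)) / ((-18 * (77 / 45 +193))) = -427779 / 428847328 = -0.00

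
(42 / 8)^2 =441 / 16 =27.56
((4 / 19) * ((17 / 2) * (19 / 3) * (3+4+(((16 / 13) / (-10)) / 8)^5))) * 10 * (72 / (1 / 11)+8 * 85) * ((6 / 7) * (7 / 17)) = 95645076788224 / 232058125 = 412160.00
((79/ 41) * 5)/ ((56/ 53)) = 20935/ 2296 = 9.12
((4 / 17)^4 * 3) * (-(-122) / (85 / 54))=5059584 / 7099285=0.71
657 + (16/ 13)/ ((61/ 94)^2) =31922437/ 48373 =659.92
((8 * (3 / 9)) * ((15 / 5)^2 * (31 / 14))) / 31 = 12 / 7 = 1.71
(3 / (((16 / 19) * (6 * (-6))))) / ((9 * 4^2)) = -19 / 27648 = -0.00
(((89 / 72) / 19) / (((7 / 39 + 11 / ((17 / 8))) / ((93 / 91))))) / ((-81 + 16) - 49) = -46903 / 430722096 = -0.00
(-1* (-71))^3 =357911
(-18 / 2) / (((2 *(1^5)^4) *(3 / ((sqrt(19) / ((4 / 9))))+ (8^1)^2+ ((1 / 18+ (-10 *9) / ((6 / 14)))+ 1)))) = 1944 *sqrt(19) / 129330163+ 4015251 / 129330163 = 0.03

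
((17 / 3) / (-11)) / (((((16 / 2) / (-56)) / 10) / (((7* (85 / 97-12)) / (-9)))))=311.99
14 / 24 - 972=-11657 / 12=-971.42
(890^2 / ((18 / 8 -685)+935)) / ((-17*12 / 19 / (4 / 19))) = -3168400 / 51459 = -61.57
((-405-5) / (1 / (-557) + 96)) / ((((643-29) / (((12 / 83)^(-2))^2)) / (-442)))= 1197605272728085 / 170196909696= 7036.59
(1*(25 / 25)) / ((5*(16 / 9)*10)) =9 / 800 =0.01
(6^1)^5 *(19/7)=147744/7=21106.29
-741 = -741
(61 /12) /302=61 /3624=0.02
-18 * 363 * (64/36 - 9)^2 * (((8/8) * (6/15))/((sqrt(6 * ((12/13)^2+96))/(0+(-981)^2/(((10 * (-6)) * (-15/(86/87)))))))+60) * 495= -10122255000 - 407434812213 * sqrt(682)/3596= -13081157383.51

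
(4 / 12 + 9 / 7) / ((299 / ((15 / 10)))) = 17 / 2093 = 0.01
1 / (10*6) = 1 / 60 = 0.02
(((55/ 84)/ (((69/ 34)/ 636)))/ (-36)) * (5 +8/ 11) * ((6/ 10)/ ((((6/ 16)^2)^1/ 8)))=-230656/ 207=-1114.28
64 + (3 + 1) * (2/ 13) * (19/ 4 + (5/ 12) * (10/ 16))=805/ 12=67.08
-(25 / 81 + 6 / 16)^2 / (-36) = 196249 / 15116544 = 0.01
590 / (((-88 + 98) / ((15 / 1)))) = 885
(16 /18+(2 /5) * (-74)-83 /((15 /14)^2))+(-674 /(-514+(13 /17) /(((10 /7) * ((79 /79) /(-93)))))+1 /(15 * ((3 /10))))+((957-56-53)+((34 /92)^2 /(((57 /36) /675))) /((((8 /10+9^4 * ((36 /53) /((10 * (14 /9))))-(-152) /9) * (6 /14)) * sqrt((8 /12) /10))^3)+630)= 4151391984087539625 * sqrt(15) /10530535854717603648043+29724842596 /21564675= 1378.41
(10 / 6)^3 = 125 / 27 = 4.63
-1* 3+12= 9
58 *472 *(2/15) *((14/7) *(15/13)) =109504/13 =8423.38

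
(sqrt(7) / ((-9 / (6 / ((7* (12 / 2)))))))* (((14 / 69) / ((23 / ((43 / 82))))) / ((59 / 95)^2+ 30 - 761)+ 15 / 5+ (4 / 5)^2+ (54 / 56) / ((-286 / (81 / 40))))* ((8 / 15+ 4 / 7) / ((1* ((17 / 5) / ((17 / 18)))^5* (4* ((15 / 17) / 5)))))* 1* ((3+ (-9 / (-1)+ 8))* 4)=-76924097737653328052875* sqrt(7) / 6441749850451555911503232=-0.03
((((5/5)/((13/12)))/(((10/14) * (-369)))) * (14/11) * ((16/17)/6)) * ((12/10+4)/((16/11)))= -392/156825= -0.00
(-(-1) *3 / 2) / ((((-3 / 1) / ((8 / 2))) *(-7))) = 0.29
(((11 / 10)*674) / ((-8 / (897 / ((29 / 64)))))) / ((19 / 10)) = -53202864 / 551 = -96556.92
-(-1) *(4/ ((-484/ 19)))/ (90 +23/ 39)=-741/ 427493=-0.00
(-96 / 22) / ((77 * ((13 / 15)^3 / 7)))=-162000 / 265837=-0.61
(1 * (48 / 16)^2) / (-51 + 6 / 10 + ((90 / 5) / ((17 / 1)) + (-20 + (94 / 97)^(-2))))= -6759540 / 51279619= -0.13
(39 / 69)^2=169 / 529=0.32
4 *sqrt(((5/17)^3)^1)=20 *sqrt(85)/289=0.64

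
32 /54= 16 /27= 0.59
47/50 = 0.94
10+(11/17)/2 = 351/34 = 10.32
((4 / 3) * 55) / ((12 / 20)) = 1100 / 9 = 122.22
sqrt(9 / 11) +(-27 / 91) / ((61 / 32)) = -864 / 5551 +3 *sqrt(11) / 11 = 0.75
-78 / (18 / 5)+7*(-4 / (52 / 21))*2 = -1727 / 39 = -44.28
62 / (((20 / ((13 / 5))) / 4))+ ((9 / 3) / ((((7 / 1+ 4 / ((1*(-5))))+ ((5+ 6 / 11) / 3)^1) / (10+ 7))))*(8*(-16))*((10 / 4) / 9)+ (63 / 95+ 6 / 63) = -159212303 / 827925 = -192.30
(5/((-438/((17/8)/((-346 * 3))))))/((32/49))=4165/116388864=0.00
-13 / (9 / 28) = -364 / 9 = -40.44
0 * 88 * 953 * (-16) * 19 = 0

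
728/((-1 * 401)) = -728/401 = -1.82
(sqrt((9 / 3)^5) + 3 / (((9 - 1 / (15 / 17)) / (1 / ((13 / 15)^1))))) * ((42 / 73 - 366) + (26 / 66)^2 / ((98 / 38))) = -1423223633 * sqrt(3) / 432817 - 8210905575 / 51072406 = -5856.24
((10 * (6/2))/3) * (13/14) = 9.29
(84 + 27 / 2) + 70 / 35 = 199 / 2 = 99.50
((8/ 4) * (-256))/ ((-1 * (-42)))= -256/ 21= -12.19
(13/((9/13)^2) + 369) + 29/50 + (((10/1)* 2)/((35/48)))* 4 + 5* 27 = 18184193/28350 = 641.42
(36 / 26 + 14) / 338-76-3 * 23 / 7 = -1319697 / 15379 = -85.81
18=18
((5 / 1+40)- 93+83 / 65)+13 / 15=-8942 / 195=-45.86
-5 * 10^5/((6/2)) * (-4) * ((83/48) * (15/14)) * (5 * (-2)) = -259375000/21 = -12351190.48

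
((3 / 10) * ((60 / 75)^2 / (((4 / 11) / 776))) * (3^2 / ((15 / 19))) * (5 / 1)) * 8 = 186835.97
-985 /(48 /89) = -87665 /48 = -1826.35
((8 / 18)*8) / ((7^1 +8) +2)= 32 / 153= 0.21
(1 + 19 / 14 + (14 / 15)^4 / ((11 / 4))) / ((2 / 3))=20528171 / 5197500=3.95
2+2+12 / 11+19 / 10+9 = 1759 / 110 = 15.99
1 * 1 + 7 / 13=20 / 13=1.54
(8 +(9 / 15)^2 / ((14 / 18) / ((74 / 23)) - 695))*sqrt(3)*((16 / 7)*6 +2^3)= 14065442512*sqrt(3) / 80974075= 300.86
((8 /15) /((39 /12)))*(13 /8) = 4 /15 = 0.27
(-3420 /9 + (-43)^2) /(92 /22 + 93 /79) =1276561 /4657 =274.12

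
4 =4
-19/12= -1.58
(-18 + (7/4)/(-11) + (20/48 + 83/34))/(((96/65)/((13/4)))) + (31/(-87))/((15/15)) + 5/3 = -25270601/780912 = -32.36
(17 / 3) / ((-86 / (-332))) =21.88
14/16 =7/8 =0.88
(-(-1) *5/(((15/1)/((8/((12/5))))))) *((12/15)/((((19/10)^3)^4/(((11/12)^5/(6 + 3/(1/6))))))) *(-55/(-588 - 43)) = 8650200195312500/9163103845099634944551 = 0.00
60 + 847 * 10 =8530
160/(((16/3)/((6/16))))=45/4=11.25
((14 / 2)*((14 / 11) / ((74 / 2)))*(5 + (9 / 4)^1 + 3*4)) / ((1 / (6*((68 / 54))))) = 11662 / 333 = 35.02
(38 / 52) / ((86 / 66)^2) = 20691 / 48074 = 0.43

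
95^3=857375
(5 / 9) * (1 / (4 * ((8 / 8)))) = 5 / 36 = 0.14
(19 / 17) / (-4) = -19 / 68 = -0.28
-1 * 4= -4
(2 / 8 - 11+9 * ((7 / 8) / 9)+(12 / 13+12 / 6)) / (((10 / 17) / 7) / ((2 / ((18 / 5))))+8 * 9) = -0.10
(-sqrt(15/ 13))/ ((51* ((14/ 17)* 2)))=-sqrt(195)/ 1092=-0.01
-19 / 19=-1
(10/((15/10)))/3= 20/9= 2.22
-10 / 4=-5 / 2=-2.50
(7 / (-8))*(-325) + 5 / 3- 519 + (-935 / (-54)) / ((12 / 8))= -143477 / 648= -221.42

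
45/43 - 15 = -13.95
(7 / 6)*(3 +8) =77 / 6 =12.83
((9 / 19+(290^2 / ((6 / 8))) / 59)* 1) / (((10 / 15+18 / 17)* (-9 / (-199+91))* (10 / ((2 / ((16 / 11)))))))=326052843 / 179360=1817.87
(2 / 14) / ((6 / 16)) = 8 / 21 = 0.38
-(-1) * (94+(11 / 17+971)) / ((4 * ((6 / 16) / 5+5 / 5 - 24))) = -25880 / 2227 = -11.62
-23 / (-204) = 23 / 204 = 0.11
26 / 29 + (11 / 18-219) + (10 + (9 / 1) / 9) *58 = 219505 / 522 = 420.51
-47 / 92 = -0.51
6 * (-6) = -36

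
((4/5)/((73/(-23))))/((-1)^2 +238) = -92/87235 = -0.00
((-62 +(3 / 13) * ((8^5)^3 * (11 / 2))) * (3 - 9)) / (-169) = 1585458733176.85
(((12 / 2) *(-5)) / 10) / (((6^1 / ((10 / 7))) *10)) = -1 / 14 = -0.07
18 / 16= 9 / 8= 1.12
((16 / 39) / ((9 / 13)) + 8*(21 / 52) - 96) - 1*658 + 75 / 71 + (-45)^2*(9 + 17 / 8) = 4342036609 / 199368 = 21779.00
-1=-1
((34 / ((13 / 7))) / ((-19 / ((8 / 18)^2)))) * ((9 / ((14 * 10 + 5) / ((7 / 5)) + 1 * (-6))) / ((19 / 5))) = -133280 / 28847871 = -0.00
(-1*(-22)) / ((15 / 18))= 132 / 5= 26.40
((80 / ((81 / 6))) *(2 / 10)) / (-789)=-32 / 21303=-0.00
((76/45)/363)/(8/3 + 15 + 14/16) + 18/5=8723498/2423025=3.60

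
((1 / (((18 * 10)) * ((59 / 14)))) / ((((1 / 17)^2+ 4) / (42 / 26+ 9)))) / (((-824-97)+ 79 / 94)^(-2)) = 69620272765645 / 23523702852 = 2959.58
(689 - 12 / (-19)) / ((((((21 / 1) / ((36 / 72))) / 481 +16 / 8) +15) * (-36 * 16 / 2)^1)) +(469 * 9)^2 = 801301157428945 / 44974368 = 17816840.86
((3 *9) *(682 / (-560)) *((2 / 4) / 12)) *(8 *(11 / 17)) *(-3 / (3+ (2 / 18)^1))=911493 / 133280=6.84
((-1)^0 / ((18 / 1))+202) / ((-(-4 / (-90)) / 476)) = -2164015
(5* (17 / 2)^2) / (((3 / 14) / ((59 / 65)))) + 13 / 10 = 1531.52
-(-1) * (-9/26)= -9/26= -0.35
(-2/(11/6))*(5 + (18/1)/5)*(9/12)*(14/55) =-5418/3025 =-1.79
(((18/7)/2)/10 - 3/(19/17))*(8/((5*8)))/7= -0.07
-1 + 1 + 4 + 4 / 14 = 30 / 7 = 4.29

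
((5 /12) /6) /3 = 0.02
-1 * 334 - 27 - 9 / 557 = -201086 / 557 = -361.02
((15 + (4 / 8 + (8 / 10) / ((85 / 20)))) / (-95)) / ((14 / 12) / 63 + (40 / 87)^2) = -60559569 / 84311075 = -0.72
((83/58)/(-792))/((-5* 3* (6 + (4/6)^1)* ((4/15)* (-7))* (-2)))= 83/17149440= 0.00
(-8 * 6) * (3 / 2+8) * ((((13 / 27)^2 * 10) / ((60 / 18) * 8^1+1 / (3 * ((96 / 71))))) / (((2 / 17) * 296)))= -8733920 / 7743249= -1.13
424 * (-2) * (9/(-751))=7632/751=10.16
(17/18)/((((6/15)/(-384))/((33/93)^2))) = -329120/2883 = -114.16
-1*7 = -7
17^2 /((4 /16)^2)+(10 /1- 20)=4614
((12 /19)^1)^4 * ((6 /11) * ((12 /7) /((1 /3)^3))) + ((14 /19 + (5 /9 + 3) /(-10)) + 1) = 2437722163 /451562265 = 5.40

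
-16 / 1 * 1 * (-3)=48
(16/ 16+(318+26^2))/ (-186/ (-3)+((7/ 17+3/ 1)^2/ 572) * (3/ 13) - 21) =534564745/ 22029814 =24.27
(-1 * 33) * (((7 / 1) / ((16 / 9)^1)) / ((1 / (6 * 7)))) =-43659 / 8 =-5457.38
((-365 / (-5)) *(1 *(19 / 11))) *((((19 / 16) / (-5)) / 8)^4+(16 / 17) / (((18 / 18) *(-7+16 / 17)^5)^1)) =-308869919899836006339 / 21394330702504263680000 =-0.01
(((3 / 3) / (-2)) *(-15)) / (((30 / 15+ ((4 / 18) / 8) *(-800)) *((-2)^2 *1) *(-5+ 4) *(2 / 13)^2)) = 1755 / 448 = 3.92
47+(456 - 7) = 496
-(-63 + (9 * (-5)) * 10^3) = 45063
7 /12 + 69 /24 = 83 /24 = 3.46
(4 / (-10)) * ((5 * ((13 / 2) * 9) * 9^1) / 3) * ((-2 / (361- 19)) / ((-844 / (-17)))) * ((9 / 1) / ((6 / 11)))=21879 / 32072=0.68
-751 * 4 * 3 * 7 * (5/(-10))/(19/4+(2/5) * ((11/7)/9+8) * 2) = 7948584/2845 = 2793.88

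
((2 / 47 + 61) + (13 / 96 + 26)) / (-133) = -393347 / 600096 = -0.66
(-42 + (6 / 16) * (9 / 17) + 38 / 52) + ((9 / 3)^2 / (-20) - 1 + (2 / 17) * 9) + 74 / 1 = 287637 / 8840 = 32.54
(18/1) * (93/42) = 279/7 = 39.86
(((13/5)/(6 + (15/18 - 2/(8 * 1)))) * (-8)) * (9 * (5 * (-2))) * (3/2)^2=50544/79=639.80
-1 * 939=-939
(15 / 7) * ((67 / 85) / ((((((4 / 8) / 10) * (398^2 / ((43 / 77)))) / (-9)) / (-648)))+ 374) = 291061577370 / 362863963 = 802.12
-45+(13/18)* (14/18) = -7199/162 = -44.44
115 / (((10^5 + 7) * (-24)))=-115 / 2400168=-0.00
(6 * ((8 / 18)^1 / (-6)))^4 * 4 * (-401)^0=1024 / 6561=0.16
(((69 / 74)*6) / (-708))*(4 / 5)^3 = -1104 / 272875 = -0.00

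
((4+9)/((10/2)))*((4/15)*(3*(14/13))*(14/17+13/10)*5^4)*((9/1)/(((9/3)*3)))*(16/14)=3397.65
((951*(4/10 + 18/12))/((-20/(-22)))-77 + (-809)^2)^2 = 4308499194227281/10000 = 430849919422.73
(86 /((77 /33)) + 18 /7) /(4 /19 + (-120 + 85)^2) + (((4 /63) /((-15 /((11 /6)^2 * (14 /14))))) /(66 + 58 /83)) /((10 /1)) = 352490234603 /10960609867200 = 0.03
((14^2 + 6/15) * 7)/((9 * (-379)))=-6874/17055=-0.40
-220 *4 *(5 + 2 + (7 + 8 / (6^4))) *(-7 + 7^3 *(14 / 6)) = -2376096800 / 243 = -9778176.13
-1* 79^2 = -6241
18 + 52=70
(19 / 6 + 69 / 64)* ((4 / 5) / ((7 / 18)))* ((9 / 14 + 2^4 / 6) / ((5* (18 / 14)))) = 22657 / 5040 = 4.50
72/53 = 1.36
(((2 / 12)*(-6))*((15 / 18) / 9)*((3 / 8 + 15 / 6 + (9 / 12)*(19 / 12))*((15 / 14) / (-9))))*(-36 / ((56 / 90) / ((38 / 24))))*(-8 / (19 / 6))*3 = 24375 / 784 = 31.09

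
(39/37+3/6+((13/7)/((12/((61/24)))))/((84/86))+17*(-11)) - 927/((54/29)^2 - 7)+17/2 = 799184433157/9307738944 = 85.86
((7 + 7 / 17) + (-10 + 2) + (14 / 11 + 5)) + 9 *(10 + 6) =27991 / 187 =149.68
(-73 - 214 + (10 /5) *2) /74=-3.82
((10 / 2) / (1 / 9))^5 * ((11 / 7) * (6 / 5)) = 2435771250 / 7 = 347967321.43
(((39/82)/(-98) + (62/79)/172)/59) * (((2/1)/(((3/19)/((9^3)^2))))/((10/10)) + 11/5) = -53347836485/1610599228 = -33.12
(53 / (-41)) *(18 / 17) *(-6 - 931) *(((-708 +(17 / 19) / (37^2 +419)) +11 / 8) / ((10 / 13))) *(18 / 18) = -1178113.77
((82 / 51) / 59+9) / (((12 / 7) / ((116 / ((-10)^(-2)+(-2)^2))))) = 551408900 / 3619827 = 152.33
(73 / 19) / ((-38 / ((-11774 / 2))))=429751 / 722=595.22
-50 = -50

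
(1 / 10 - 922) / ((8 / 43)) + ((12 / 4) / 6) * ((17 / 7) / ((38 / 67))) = -52700681 / 10640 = -4953.07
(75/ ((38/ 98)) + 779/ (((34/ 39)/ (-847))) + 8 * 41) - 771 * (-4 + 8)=-490576859/ 646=-759406.90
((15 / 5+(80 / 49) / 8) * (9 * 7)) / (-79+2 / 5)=-2355 / 917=-2.57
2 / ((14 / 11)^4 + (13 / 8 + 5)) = 234256 / 1083301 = 0.22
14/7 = 2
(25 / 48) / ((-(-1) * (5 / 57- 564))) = -475 / 514288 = -0.00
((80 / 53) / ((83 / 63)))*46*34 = 7882560 / 4399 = 1791.90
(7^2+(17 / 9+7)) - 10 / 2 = 476 / 9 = 52.89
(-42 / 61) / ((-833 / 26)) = 156 / 7259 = 0.02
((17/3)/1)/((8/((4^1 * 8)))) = 68/3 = 22.67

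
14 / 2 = 7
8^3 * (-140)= -71680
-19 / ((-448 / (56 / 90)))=0.03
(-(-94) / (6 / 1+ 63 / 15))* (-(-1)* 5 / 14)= 1175 / 357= 3.29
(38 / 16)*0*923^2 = 0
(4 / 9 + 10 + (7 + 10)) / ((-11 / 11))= -247 / 9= -27.44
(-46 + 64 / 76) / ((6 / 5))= -715 / 19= -37.63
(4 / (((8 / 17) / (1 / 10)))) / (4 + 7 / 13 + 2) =13 / 100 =0.13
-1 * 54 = -54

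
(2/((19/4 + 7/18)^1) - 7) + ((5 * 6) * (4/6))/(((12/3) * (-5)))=-1408/185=-7.61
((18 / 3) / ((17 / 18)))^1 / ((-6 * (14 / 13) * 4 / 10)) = -585 / 238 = -2.46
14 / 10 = 7 / 5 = 1.40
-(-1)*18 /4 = 9 /2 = 4.50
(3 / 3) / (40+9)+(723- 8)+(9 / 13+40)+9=487122 / 637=764.71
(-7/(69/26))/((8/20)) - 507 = -35438/69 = -513.59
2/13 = 0.15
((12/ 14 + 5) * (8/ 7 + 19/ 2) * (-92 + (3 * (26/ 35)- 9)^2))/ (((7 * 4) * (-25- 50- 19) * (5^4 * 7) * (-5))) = -0.00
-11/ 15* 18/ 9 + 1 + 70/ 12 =161/ 30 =5.37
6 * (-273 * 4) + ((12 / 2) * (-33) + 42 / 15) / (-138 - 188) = -5339392 / 815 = -6551.40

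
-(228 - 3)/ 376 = -225/ 376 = -0.60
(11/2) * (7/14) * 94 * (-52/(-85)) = 13442/85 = 158.14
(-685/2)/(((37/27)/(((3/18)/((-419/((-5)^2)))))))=154125/62012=2.49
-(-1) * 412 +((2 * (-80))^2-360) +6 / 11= 25652.55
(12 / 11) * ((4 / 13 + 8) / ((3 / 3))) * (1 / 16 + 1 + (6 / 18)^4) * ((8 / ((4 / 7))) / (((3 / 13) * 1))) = 19502 / 33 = 590.97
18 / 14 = 9 / 7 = 1.29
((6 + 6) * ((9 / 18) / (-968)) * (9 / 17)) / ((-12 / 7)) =63 / 32912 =0.00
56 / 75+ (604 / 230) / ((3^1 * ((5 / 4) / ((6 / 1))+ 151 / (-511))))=-9.30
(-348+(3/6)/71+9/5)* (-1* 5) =245797/142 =1730.96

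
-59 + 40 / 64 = -467 / 8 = -58.38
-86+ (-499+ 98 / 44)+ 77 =-11127 / 22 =-505.77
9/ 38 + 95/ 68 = 2111/ 1292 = 1.63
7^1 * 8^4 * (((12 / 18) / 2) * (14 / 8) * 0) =0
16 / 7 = 2.29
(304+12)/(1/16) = 5056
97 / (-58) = -97 / 58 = -1.67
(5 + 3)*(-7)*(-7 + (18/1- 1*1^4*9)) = -112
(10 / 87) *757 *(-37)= -280090 / 87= -3219.43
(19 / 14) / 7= 19 / 98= 0.19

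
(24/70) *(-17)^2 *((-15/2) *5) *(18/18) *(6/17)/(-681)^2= -1020/360703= -0.00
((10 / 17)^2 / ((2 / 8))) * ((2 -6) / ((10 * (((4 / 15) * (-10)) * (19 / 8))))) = 480 / 5491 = 0.09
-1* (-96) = 96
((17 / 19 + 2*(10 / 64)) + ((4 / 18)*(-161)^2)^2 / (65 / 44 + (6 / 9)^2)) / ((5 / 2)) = 35949246000047 / 5205240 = 6906357.06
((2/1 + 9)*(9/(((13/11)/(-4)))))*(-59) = 257004/13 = 19769.54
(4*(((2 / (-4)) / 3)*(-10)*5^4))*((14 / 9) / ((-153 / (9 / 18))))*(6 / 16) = -21875 / 2754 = -7.94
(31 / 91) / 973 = 31 / 88543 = 0.00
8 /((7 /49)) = 56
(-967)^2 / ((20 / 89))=83222921 / 20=4161146.05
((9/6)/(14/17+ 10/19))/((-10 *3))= -323/8720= -0.04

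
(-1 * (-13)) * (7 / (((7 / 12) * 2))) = 78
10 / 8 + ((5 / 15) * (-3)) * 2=-3 / 4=-0.75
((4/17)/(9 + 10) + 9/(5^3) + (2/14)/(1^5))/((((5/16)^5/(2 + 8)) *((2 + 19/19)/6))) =269374980096/176640625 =1524.99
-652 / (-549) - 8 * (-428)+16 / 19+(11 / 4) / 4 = 571905397 / 166896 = 3426.72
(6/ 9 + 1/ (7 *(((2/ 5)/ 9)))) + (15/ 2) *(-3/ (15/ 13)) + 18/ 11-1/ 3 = -3307/ 231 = -14.32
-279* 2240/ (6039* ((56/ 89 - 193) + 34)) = 1236032/ 1891549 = 0.65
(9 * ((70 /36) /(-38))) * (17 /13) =-595 /988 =-0.60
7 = 7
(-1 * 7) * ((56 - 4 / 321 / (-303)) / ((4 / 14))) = -133444934 / 97263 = -1372.00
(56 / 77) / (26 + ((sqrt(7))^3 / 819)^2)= 109512 / 3915131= 0.03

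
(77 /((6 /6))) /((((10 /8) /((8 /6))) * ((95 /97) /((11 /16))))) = 82159 /1425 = 57.66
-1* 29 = -29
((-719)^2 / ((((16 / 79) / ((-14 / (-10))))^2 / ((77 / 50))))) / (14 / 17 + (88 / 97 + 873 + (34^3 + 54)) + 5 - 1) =20073329993208877 / 21232118080000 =945.42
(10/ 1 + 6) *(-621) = -9936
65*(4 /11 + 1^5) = 975 /11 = 88.64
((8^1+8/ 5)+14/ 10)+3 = 14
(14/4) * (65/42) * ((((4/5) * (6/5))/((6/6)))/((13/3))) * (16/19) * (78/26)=288/95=3.03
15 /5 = 3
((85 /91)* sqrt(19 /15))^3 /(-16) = -466735* sqrt(285) /108514224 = -0.07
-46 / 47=-0.98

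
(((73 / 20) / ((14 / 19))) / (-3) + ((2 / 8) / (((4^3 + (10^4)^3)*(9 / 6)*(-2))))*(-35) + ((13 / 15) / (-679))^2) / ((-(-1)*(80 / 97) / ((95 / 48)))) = -13017644449310134824829 / 3285273600210257510400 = -3.96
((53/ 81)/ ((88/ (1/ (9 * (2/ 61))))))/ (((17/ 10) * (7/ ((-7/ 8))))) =-16165/ 8724672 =-0.00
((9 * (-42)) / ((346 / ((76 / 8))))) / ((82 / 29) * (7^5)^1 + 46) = -34713 / 159103256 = -0.00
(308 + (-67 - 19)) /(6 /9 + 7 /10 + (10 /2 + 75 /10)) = 1665 /104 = 16.01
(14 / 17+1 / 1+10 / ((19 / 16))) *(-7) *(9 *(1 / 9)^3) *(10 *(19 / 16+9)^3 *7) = -1170319415545 / 17860608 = -65525.17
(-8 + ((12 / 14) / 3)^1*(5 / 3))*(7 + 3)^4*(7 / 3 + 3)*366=-3084160000 / 21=-146864761.90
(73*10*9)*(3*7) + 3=137973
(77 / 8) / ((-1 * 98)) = -11 / 112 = -0.10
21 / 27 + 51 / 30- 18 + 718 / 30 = 757 / 90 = 8.41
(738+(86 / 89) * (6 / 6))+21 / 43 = 2829893 / 3827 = 739.45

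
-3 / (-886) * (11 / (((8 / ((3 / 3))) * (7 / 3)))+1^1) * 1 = 267 / 49616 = 0.01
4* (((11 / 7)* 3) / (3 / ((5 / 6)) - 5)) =-660 / 49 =-13.47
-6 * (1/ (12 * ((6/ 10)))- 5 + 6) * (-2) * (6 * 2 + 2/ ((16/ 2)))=2009/ 12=167.42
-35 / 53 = -0.66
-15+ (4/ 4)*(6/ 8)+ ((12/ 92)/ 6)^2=-7538/ 529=-14.25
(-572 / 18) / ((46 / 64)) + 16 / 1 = -5840 / 207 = -28.21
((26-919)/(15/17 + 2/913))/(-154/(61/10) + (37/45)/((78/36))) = 164867709435/4060845994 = 40.60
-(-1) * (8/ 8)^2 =1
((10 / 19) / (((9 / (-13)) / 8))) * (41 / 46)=-21320 / 3933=-5.42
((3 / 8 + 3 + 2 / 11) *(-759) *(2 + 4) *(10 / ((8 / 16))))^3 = -33998054208208875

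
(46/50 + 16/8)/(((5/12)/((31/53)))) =27156/6625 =4.10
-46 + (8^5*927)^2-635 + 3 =922697487875418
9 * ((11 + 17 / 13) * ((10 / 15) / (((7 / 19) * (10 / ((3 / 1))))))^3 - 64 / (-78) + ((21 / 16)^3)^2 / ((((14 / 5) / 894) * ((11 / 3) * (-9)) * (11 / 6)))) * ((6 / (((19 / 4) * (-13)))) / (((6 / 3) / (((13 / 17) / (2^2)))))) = 73898844684942357 / 36547297961574400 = 2.02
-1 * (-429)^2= -184041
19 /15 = 1.27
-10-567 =-577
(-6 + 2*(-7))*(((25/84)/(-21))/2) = 125/882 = 0.14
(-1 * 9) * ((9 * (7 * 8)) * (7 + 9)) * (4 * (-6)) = 1741824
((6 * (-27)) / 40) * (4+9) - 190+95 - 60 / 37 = -110461 / 740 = -149.27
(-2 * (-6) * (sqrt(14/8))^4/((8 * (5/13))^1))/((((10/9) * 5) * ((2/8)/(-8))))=-17199/250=-68.80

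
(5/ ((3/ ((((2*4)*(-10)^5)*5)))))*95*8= -5066666666.67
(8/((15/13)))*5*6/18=104/9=11.56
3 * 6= 18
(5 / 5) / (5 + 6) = 1 / 11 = 0.09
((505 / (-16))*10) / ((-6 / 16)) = 2525 / 3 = 841.67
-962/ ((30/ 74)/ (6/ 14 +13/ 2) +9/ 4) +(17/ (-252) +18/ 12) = -1156091681/ 2783844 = -415.29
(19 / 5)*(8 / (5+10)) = 152 / 75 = 2.03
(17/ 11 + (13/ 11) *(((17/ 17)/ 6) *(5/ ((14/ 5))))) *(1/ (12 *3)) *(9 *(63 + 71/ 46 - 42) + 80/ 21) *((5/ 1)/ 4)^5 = 1093833653125/ 32904216576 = 33.24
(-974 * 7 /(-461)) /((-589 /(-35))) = 0.88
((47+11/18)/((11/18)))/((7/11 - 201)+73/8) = -6856/16829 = -0.41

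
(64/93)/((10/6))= 64/155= 0.41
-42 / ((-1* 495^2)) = 14 / 81675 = 0.00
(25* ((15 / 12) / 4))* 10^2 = 781.25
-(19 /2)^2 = -361 /4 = -90.25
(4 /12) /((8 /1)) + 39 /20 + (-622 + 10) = -73201 /120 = -610.01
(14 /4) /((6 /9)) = 21 /4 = 5.25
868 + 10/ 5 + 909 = 1779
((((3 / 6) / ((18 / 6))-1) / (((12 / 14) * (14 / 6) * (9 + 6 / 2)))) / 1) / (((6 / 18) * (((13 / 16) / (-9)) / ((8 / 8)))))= 15 / 13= 1.15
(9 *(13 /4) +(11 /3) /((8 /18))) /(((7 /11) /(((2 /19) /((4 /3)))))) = 2475 /532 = 4.65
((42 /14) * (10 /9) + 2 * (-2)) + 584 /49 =1654 /147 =11.25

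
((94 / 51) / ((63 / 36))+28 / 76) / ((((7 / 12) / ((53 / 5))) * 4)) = 511079 / 79135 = 6.46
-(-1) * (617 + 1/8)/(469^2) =0.00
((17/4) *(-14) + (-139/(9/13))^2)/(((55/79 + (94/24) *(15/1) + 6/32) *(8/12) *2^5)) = 515147861/16281432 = 31.64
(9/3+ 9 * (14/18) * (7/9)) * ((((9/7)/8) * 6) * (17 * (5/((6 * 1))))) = 1615/14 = 115.36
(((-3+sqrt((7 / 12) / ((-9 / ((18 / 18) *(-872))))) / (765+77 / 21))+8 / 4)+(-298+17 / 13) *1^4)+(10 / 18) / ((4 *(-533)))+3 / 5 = -28503061 / 95940+sqrt(4578) / 6918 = -297.08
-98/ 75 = -1.31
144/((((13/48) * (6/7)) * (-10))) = -4032/65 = -62.03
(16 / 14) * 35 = 40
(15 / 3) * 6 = 30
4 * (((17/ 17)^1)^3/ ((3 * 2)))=2/ 3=0.67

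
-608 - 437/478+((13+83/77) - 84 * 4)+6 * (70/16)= -66588407/73612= -904.59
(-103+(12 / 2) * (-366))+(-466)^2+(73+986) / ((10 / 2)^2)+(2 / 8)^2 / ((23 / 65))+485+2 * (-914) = 1964720137 / 9200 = 213556.54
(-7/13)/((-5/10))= 14/13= 1.08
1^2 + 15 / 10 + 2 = 9 / 2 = 4.50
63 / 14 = 9 / 2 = 4.50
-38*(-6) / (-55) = -228 / 55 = -4.15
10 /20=1 /2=0.50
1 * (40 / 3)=40 / 3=13.33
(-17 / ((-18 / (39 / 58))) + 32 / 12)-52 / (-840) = 40969 / 12180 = 3.36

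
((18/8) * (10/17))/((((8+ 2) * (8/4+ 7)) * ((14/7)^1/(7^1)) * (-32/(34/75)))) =-7/9600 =-0.00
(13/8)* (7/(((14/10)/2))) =65/4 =16.25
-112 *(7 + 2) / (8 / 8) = -1008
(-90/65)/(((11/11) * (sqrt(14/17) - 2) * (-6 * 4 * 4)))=-0.01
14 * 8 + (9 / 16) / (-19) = 34039 / 304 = 111.97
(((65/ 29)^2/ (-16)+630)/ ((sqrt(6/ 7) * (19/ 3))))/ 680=0.16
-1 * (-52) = 52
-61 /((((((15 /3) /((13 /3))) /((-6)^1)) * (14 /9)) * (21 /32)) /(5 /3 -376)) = -116315.30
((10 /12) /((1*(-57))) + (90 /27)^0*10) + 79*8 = 641.99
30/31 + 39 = 1239/31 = 39.97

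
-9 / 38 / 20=-9 / 760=-0.01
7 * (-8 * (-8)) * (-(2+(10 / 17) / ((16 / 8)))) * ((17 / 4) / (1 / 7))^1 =-30576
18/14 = 9/7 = 1.29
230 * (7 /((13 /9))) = 14490 /13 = 1114.62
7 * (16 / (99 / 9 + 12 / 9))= 336 / 37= 9.08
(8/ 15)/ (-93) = -8/ 1395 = -0.01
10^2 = 100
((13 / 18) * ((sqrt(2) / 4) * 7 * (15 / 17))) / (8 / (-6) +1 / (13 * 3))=-5915 * sqrt(2) / 6936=-1.21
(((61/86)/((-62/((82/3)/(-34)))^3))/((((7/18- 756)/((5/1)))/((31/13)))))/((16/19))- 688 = -9483583293518727499/13784278042324608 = -688.00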